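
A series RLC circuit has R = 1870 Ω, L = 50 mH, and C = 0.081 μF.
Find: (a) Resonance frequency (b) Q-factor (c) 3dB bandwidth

Step 1 — Resonance: ω₀ = 1/√(LC) = 1/√(0.05·8.1e-08) = 1.571e+04 rad/s.
Step 2 — f₀ = ω₀/(2π) = 2501 Hz.
Step 3 — Series Q: Q = ω₀L/R = 1.571e+04·0.05/1870 = 0.4201.
Step 4 — Bandwidth: Δω = ω₀/Q = 3.74e+04 rad/s; BW = Δω/(2π) = 5952 Hz.

(a) f₀ = 2501 Hz  (b) Q = 0.4201  (c) BW = 5952 Hz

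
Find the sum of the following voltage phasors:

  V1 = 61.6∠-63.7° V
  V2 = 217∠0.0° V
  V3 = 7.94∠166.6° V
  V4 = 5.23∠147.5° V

Step 1 — Convert each phasor to rectangular form:
  V1 = 61.6·(cos(-63.7°) + j·sin(-63.7°)) = 27.29 - j55.22 V
  V2 = 217·(cos(0.0°) + j·sin(0.0°)) = 217 V
  V3 = 7.94·(cos(166.6°) + j·sin(166.6°)) = -7.724 + j1.84 V
  V4 = 5.23·(cos(147.5°) + j·sin(147.5°)) = -4.411 + j2.81 V
Step 2 — Sum components: V_total = 232.2 - j50.57 V.
Step 3 — Convert to polar: |V_total| = 237.6 V, ∠V_total = -12.3°.

V_total = 237.6∠-12.3° V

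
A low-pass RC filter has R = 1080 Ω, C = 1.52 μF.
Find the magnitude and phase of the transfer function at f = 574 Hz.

Step 1 — Angular frequency: ω = 2π·574 = 3607 rad/s.
Step 2 — Transfer function: H(jω) = 1/(1 + jωRC).
Step 3 — Denominator: 1 + jωRC = 1 + j·3607·1080·1.52e-06 = 1 + j5.921.
Step 4 — H = 0.02774 - j0.1642.
Step 5 — Magnitude: |H| = 0.1665 (-15.6 dB); phase: φ = -80.4°.

|H| = 0.1665 (-15.6 dB), φ = -80.4°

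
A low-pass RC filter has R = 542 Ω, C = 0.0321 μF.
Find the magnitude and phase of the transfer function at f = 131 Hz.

Step 1 — Angular frequency: ω = 2π·131 = 823.1 rad/s.
Step 2 — Transfer function: H(jω) = 1/(1 + jωRC).
Step 3 — Denominator: 1 + jωRC = 1 + j·823.1·542·3.21e-08 = 1 + j0.01432.
Step 4 — H = 0.9998 - j0.01432.
Step 5 — Magnitude: |H| = 0.9999 (-0.0 dB); phase: φ = -0.8°.

|H| = 0.9999 (-0.0 dB), φ = -0.8°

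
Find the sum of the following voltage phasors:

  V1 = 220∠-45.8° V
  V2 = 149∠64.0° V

Step 1 — Convert each phasor to rectangular form:
  V1 = 220·(cos(-45.8°) + j·sin(-45.8°)) = 153.4 - j157.7 V
  V2 = 149·(cos(64.0°) + j·sin(64.0°)) = 65.32 + j133.9 V
Step 2 — Sum components: V_total = 218.7 - j23.8 V.
Step 3 — Convert to polar: |V_total| = 220 V, ∠V_total = -6.2°.

V_total = 220∠-6.2° V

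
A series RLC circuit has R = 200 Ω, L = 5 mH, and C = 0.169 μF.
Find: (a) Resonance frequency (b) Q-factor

Step 1 — Resonance condition Im(Z)=0 gives ω₀ = 1/√(LC).
Step 2 — ω₀ = 1/√(0.005·1.69e-07) = 3.44e+04 rad/s.
Step 3 — f₀ = ω₀/(2π) = 5475 Hz.
Step 4 — Series Q: Q = ω₀L/R = 3.44e+04·0.005/200 = 0.86.

(a) f₀ = 5475 Hz  (b) Q = 0.86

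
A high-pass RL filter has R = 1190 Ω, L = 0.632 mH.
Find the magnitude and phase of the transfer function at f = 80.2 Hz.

Step 1 — Angular frequency: ω = 2π·80.2 = 503.9 rad/s.
Step 2 — Transfer function: H(jω) = jωL/(R + jωL).
Step 3 — Numerator jωL = j·0.3185; denominator R + jωL = 1190 + j0.3185.
Step 4 — H = 7.162e-08 + j0.0002676.
Step 5 — Magnitude: |H| = 0.0002676 (-71.4 dB); phase: φ = 90.0°.

|H| = 0.0002676 (-71.4 dB), φ = 90.0°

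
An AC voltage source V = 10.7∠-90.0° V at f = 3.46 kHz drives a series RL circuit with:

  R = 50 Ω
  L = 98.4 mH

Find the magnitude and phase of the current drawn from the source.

Step 1 — Angular frequency: ω = 2π·f = 2π·3460 = 2.174e+04 rad/s.
Step 2 — Component impedances:
  R: Z = R = 50 Ω
  L: Z = jωL = j·2.174e+04·0.0984 = 0 + j2139 Ω
Step 3 — Series combination: Z_total = R + L = 50 + j2139 Ω = 2140∠88.7° Ω.
Step 4 — Source phasor: V = 10.7∠-90.0° V = 0 - j10.7 V.
Step 5 — Ohm's law: I = V / Z_total = (0 - j10.7) / (50 + j2139) = -0.004999 - j0.0001168 A.
Step 6 — Convert to polar: |I| = 0.005001 A, ∠I = -178.7°.

I = 0.005001∠-178.7° A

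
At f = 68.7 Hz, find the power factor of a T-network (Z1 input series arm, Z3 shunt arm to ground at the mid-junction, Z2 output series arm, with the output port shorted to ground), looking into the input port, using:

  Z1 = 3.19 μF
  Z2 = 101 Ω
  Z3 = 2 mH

Step 1 — Angular frequency: ω = 2π·f = 2π·68.7 = 431.7 rad/s.
Step 2 — Component impedances:
  Z1: Z = 1/(jωC) = -j/(ω·C) = 0 - j726.2 Ω
  Z2: Z = R = 101 Ω
  Z3: Z = jωL = j·431.7·0.002 = 0 + j0.8633 Ω
Step 3 — With the output port shorted to ground, the output series arm Z2 runs from the junction to ground; the shunt arm Z3 also runs from the junction to ground. They appear in parallel: Z3 || Z2 = 0.007379 + j0.8632 Ω.
Step 4 — Series with input arm Z1: Z_in = Z1 + (Z3 || Z2) = 0.007379 - j725.4 Ω = 725.4∠-90.0° Ω.
Step 5 — Power factor: PF = cos(φ) = Re(Z)/|Z| = 0.007379/725.4 = 1.017e-05.
Step 6 — Type: Im(Z) = -725.4 ⇒ leading (phase φ = -90.0°).

PF = 1.017e-05 (leading, φ = -90.0°)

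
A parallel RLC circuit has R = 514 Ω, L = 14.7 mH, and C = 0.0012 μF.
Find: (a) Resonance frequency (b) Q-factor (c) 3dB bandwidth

Step 1 — Resonance: ω₀ = 1/√(LC) = 1/√(0.0147·1.2e-09) = 2.381e+05 rad/s.
Step 2 — f₀ = ω₀/(2π) = 3.789e+04 Hz.
Step 3 — Parallel Q: Q = R/(ω₀L) = 514/(2.381e+05·0.0147) = 0.1469.
Step 4 — Bandwidth: Δω = ω₀/Q = 1.621e+06 rad/s; BW = Δω/(2π) = 2.58e+05 Hz.

(a) f₀ = 3.789e+04 Hz  (b) Q = 0.1469  (c) BW = 2.58e+05 Hz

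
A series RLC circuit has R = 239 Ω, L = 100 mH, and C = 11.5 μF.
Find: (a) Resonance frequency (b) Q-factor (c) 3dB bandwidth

Step 1 — Resonance: ω₀ = 1/√(LC) = 1/√(0.1·1.15e-05) = 932.5 rad/s.
Step 2 — f₀ = ω₀/(2π) = 148.4 Hz.
Step 3 — Series Q: Q = ω₀L/R = 932.5·0.1/239 = 0.3902.
Step 4 — Bandwidth: Δω = ω₀/Q = 2390 rad/s; BW = Δω/(2π) = 380.4 Hz.

(a) f₀ = 148.4 Hz  (b) Q = 0.3902  (c) BW = 380.4 Hz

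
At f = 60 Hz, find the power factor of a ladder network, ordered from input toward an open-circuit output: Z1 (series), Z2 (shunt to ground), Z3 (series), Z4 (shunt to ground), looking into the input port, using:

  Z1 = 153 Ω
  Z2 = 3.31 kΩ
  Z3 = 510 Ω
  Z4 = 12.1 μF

Step 1 — Angular frequency: ω = 2π·f = 2π·60 = 377 rad/s.
Step 2 — Component impedances:
  Z1: Z = R = 153 Ω
  Z2: Z = R = 3310 Ω
  Z3: Z = R = 510 Ω
  Z4: Z = 1/(jωC) = -j/(ω·C) = 0 - j219.2 Ω
Step 3 — Ladder network (open output): work backward from the far end, alternating series and parallel combinations. Z_in = 604.3 - j164.1 Ω = 626.2∠-15.2° Ω.
Step 4 — Power factor: PF = cos(φ) = Re(Z)/|Z| = 604.33/626.2 = 0.9651.
Step 5 — Type: Im(Z) = -164.1 ⇒ leading (phase φ = -15.2°).

PF = 0.9651 (leading, φ = -15.2°)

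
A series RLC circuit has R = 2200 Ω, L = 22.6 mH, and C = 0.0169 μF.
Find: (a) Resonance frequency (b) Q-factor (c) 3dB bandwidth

Step 1 — Resonance condition Im(Z)=0 gives ω₀ = 1/√(LC).
Step 2 — ω₀ = 1/√(0.0226·1.69e-08) = 5.117e+04 rad/s.
Step 3 — f₀ = ω₀/(2π) = 8144 Hz.
Step 4 — Series Q: Q = ω₀L/R = 5.117e+04·0.0226/2200 = 0.5256.
Step 5 — 3dB bandwidth: Δω = ω₀/Q = 9.735e+04 rad/s; BW = Δω/(2π) = 1.549e+04 Hz.

(a) f₀ = 8144 Hz  (b) Q = 0.5256  (c) BW = 1.549e+04 Hz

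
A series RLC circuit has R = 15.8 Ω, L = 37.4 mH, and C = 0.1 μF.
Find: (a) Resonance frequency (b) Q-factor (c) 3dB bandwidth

Step 1 — Resonance condition Im(Z)=0 gives ω₀ = 1/√(LC).
Step 2 — ω₀ = 1/√(0.0374·1e-07) = 1.635e+04 rad/s.
Step 3 — f₀ = ω₀/(2π) = 2602 Hz.
Step 4 — Series Q: Q = ω₀L/R = 1.635e+04·0.0374/15.8 = 38.71.
Step 5 — 3dB bandwidth: Δω = ω₀/Q = 422.5 rad/s; BW = Δω/(2π) = 67.24 Hz.

(a) f₀ = 2602 Hz  (b) Q = 38.71  (c) BW = 67.24 Hz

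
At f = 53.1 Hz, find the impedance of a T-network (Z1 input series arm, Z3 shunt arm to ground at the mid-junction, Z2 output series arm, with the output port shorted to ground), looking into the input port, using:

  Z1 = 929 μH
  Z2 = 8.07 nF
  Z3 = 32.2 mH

Step 1 — Angular frequency: ω = 2π·f = 2π·53.1 = 333.6 rad/s.
Step 2 — Component impedances:
  Z1: Z = jωL = j·333.6·0.000929 = 0 + j0.3099 Ω
  Z2: Z = 1/(jωC) = -j/(ω·C) = 0 - j3.714e+05 Ω
  Z3: Z = jωL = j·333.6·0.0322 = 0 + j10.74 Ω
Step 3 — With the output port shorted to ground, the output series arm Z2 runs from the junction to ground; the shunt arm Z3 also runs from the junction to ground. They appear in parallel: Z3 || Z2 = 0 + j10.74 Ω.
Step 4 — Series with input arm Z1: Z_in = Z1 + (Z3 || Z2) = 0 + j11.05 Ω = 11.05∠90.0° Ω.

Z = 0 + j11.05 Ω = 11.05∠90.0° Ω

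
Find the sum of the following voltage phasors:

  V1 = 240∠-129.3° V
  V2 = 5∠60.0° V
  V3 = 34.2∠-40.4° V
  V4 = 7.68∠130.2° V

Step 1 — Convert each phasor to rectangular form:
  V1 = 240·(cos(-129.3°) + j·sin(-129.3°)) = -152 - j185.7 V
  V2 = 5·(cos(60.0°) + j·sin(60.0°)) = 2.5 + j4.33 V
  V3 = 34.2·(cos(-40.4°) + j·sin(-40.4°)) = 26.04 - j22.17 V
  V4 = 7.68·(cos(130.2°) + j·sin(130.2°)) = -4.957 + j5.866 V
Step 2 — Sum components: V_total = -128.4 - j197.7 V.
Step 3 — Convert to polar: |V_total| = 235.7 V, ∠V_total = -123.0°.

V_total = 235.7∠-123.0° V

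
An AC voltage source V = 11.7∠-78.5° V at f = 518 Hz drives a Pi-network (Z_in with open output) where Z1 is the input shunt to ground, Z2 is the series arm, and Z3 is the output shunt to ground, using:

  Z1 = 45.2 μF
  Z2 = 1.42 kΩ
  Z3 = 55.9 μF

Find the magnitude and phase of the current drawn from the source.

Step 1 — Angular frequency: ω = 2π·f = 2π·518 = 3255 rad/s.
Step 2 — Component impedances:
  Z1: Z = 1/(jωC) = -j/(ω·C) = 0 - j6.798 Ω
  Z2: Z = R = 1420 Ω
  Z3: Z = 1/(jωC) = -j/(ω·C) = 0 - j5.496 Ω
Step 3 — With open output, the series arm Z2 and the output shunt Z3 appear in series to ground: Z2 + Z3 = 1420 - j5.496 Ω.
Step 4 — Parallel with input shunt Z1: Z_in = Z1 || (Z2 + Z3) = 0.03254 - j6.797 Ω = 6.797∠-89.7° Ω.
Step 5 — Source phasor: V = 11.7∠-78.5° V = 2.333 - j11.47 V.
Step 6 — Ohm's law: I = V / Z_total = (2.333 - j11.47) / (0.03254 - j6.797) = 1.688 + j0.3351 A.
Step 7 — Convert to polar: |I| = 1.721 A, ∠I = 11.2°.

I = 1.721∠11.2° A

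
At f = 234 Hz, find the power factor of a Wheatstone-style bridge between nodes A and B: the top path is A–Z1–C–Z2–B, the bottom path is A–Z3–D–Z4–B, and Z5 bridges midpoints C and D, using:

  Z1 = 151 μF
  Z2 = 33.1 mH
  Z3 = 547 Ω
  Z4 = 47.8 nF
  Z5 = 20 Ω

Step 1 — Angular frequency: ω = 2π·f = 2π·234 = 1470 rad/s.
Step 2 — Component impedances:
  Z1: Z = 1/(jωC) = -j/(ω·C) = 0 - j4.504 Ω
  Z2: Z = jωL = j·1470·0.0331 = 0 + j48.67 Ω
  Z3: Z = R = 547 Ω
  Z4: Z = 1/(jωC) = -j/(ω·C) = 0 - j1.423e+04 Ω
  Z5: Z = R = 20 Ω
Step 3 — Bridge requires nodal analysis (the Z5 bridge couples midpoints C and D, so the two paths cannot be reduced to a simple series/parallel combination). Setting node B to ground and injecting 1 A at node A, the 3-node admittance system at A, C, D solves to V_A = Z_AB = 0.03601 + j44.33 Ω = 44.33∠90.0° Ω.
Step 4 — Power factor: PF = cos(φ) = Re(Z)/|Z| = 0.036015/44.328 = 0.0008125.
Step 5 — Type: Im(Z) = 44.33 ⇒ lagging (phase φ = 90.0°).

PF = 0.0008125 (lagging, φ = 90.0°)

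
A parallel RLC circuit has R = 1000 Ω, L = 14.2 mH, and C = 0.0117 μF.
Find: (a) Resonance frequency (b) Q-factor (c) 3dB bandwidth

Step 1 — Resonance: ω₀ = 1/√(LC) = 1/√(0.0142·1.17e-08) = 7.758e+04 rad/s.
Step 2 — f₀ = ω₀/(2π) = 1.235e+04 Hz.
Step 3 — Parallel Q: Q = R/(ω₀L) = 1000/(7.758e+04·0.0142) = 0.9077.
Step 4 — Bandwidth: Δω = ω₀/Q = 8.547e+04 rad/s; BW = Δω/(2π) = 1.36e+04 Hz.

(a) f₀ = 1.235e+04 Hz  (b) Q = 0.9077  (c) BW = 1.36e+04 Hz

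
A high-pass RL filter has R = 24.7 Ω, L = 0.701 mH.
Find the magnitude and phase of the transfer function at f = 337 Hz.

Step 1 — Angular frequency: ω = 2π·337 = 2117 rad/s.
Step 2 — Transfer function: H(jω) = jωL/(R + jωL).
Step 3 — Numerator jωL = j·1.484; denominator R + jωL = 24.7 + j1.484.
Step 4 — H = 0.003598 + j0.05988.
Step 5 — Magnitude: |H| = 0.05999 (-24.4 dB); phase: φ = 86.6°.

|H| = 0.05999 (-24.4 dB), φ = 86.6°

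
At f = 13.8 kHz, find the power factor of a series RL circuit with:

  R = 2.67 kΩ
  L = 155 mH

Step 1 — Angular frequency: ω = 2π·f = 2π·1.38e+04 = 8.671e+04 rad/s.
Step 2 — Component impedances:
  R: Z = R = 2670 Ω
  L: Z = jωL = j·8.671e+04·0.155 = 0 + j1.344e+04 Ω
Step 3 — Series combination: Z_total = R + L = 2670 + j1.344e+04 Ω = 1.37e+04∠78.8° Ω.
Step 4 — Power factor: PF = cos(φ) = Re(Z)/|Z| = 2670/1.37e+04 = 0.1949.
Step 5 — Type: Im(Z) = 1.344e+04 ⇒ lagging (phase φ = 78.8°).

PF = 0.1949 (lagging, φ = 78.8°)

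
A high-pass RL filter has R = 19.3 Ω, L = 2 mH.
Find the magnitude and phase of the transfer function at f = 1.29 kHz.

Step 1 — Angular frequency: ω = 2π·1290 = 8105 rad/s.
Step 2 — Transfer function: H(jω) = jωL/(R + jωL).
Step 3 — Numerator jωL = j·16.21; denominator R + jωL = 19.3 + j16.21.
Step 4 — H = 0.4137 + j0.4925.
Step 5 — Magnitude: |H| = 0.6432 (-3.8 dB); phase: φ = 50.0°.

|H| = 0.6432 (-3.8 dB), φ = 50.0°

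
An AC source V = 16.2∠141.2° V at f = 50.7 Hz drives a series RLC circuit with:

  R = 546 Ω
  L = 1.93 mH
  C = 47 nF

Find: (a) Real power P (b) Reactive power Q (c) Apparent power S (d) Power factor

Step 1 — Angular frequency: ω = 2π·f = 2π·50.7 = 318.6 rad/s.
Step 2 — Component impedances:
  R: Z = R = 546 Ω
  L: Z = jωL = j·318.6·0.00193 = 0 + j0.6148 Ω
  C: Z = 1/(jωC) = -j/(ω·C) = 0 - j6.679e+04 Ω
Step 3 — Series combination: Z_total = R + L + C = 546 - j6.679e+04 Ω = 6.679e+04∠-89.5° Ω.
Step 4 — Source phasor: V = 16.2∠141.2° V = -12.63 + j10.15 V.
Step 5 — Current: I = V / Z = -0.0001535 - j0.0001878 A = 0.0002425∠-129.3° A.
Step 6 — Complex power: S = V·I* = 3.212e-05 - j0.003929 VA.
Step 7 — Real power: P = Re(S) = 3.212e-05 W.
Step 8 — Reactive power: Q = Im(S) = -0.003929 VAR.
Step 9 — Apparent power: |S| = 0.003929 VA.
Step 10 — Power factor: PF = P/|S| = 0.008175 (leading).

(a) P = 3.212e-05 W  (b) Q = -0.003929 VAR  (c) S = 0.003929 VA  (d) PF = 0.008175 (leading)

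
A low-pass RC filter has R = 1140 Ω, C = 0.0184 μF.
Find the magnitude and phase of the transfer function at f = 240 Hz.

Step 1 — Angular frequency: ω = 2π·240 = 1508 rad/s.
Step 2 — Transfer function: H(jω) = 1/(1 + jωRC).
Step 3 — Denominator: 1 + jωRC = 1 + j·1508·1140·1.84e-08 = 1 + j0.03163.
Step 4 — H = 0.999 - j0.0316.
Step 5 — Magnitude: |H| = 0.9995 (-0.0 dB); phase: φ = -1.8°.

|H| = 0.9995 (-0.0 dB), φ = -1.8°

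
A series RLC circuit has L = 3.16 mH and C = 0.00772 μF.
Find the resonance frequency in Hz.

Step 1 — Resonance condition Im(Z)=0 gives ω₀ = 1/√(LC).
Step 2 — ω₀ = 1/√(0.00316·7.72e-09) = 2.025e+05 rad/s.
Step 3 — f₀ = ω₀/(2π) = 3.222e+04 Hz.

f₀ = 3.222e+04 Hz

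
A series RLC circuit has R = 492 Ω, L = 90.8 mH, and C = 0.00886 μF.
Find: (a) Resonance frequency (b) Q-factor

Step 1 — Resonance condition Im(Z)=0 gives ω₀ = 1/√(LC).
Step 2 — ω₀ = 1/√(0.0908·8.86e-09) = 3.526e+04 rad/s.
Step 3 — f₀ = ω₀/(2π) = 5611 Hz.
Step 4 — Series Q: Q = ω₀L/R = 3.526e+04·0.0908/492 = 6.507.

(a) f₀ = 5611 Hz  (b) Q = 6.507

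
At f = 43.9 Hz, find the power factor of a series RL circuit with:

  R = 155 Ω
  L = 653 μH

Step 1 — Angular frequency: ω = 2π·f = 2π·43.9 = 275.8 rad/s.
Step 2 — Component impedances:
  R: Z = R = 155 Ω
  L: Z = jωL = j·275.8·0.000653 = 0 + j0.1801 Ω
Step 3 — Series combination: Z_total = R + L = 155 + j0.1801 Ω = 155∠0.1° Ω.
Step 4 — Power factor: PF = cos(φ) = Re(Z)/|Z| = 155/155 = 1.
Step 5 — Type: Im(Z) = 0.1801 ⇒ lagging (phase φ = 0.1°).

PF = 1 (lagging, φ = 0.1°)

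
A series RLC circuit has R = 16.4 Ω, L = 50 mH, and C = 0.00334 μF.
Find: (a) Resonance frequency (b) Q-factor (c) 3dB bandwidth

Step 1 — Resonance: ω₀ = 1/√(LC) = 1/√(0.05·3.34e-09) = 7.738e+04 rad/s.
Step 2 — f₀ = ω₀/(2π) = 1.232e+04 Hz.
Step 3 — Series Q: Q = ω₀L/R = 7.738e+04·0.05/16.4 = 235.9.
Step 4 — Bandwidth: Δω = ω₀/Q = 328 rad/s; BW = Δω/(2π) = 52.2 Hz.

(a) f₀ = 1.232e+04 Hz  (b) Q = 235.9  (c) BW = 52.2 Hz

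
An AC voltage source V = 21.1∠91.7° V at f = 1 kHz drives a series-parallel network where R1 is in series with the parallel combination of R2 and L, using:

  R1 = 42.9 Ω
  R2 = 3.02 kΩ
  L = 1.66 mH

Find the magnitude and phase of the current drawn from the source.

Step 1 — Angular frequency: ω = 2π·f = 2π·1000 = 6283 rad/s.
Step 2 — Component impedances:
  R1: Z = R = 42.9 Ω
  R2: Z = R = 3020 Ω
  L: Z = jωL = j·6283·0.00166 = 0 + j10.43 Ω
Step 3 — Parallel branch: R2 || L = 1/(1/R2 + 1/L) = 0.03602 + j10.43 Ω.
Step 4 — Series with R1: Z_total = R1 + (R2 || L) = 42.94 + j10.43 Ω = 44.18∠13.7° Ω.
Step 5 — Source phasor: V = 21.1∠91.7° V = -0.626 + j21.09 V.
Step 6 — Ohm's law: I = V / Z_total = (-0.626 + j21.09) / (42.94 + j10.43) = 0.09891 + j0.4672 A.
Step 7 — Convert to polar: |I| = 0.4775 A, ∠I = 78.0°.

I = 0.4775∠78.0° A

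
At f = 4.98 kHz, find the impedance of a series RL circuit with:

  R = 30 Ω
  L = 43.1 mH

Step 1 — Angular frequency: ω = 2π·f = 2π·4980 = 3.129e+04 rad/s.
Step 2 — Component impedances:
  R: Z = R = 30 Ω
  L: Z = jωL = j·3.129e+04·0.0431 = 0 + j1349 Ω
Step 3 — Series combination: Z_total = R + L = 30 + j1349 Ω = 1349∠88.7° Ω.

Z = 30 + j1349 Ω = 1349∠88.7° Ω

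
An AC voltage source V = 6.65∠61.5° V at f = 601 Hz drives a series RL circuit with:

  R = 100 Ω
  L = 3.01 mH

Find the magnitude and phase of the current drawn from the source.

Step 1 — Angular frequency: ω = 2π·f = 2π·601 = 3776 rad/s.
Step 2 — Component impedances:
  R: Z = R = 100 Ω
  L: Z = jωL = j·3776·0.00301 = 0 + j11.37 Ω
Step 3 — Series combination: Z_total = R + L = 100 + j11.37 Ω = 100.6∠6.5° Ω.
Step 4 — Source phasor: V = 6.65∠61.5° V = 3.173 + j5.844 V.
Step 5 — Ohm's law: I = V / Z_total = (3.173 + j5.844) / (100 + j11.37) = 0.03788 + j0.05414 A.
Step 6 — Convert to polar: |I| = 0.06607 A, ∠I = 55.0°.

I = 0.06607∠55.0° A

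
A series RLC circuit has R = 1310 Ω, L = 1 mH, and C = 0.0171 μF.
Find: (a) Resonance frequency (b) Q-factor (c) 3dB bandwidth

Step 1 — Resonance: ω₀ = 1/√(LC) = 1/√(0.001·1.71e-08) = 2.418e+05 rad/s.
Step 2 — f₀ = ω₀/(2π) = 3.849e+04 Hz.
Step 3 — Series Q: Q = ω₀L/R = 2.418e+05·0.001/1310 = 0.1846.
Step 4 — Bandwidth: Δω = ω₀/Q = 1.31e+06 rad/s; BW = Δω/(2π) = 2.085e+05 Hz.

(a) f₀ = 3.849e+04 Hz  (b) Q = 0.1846  (c) BW = 2.085e+05 Hz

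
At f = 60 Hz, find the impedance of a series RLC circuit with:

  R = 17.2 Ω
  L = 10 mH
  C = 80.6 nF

Step 1 — Angular frequency: ω = 2π·f = 2π·60 = 377 rad/s.
Step 2 — Component impedances:
  R: Z = R = 17.2 Ω
  L: Z = jωL = j·377·0.01 = 0 + j3.77 Ω
  C: Z = 1/(jωC) = -j/(ω·C) = 0 - j3.291e+04 Ω
Step 3 — Series combination: Z_total = R + L + C = 17.2 - j3.291e+04 Ω = 3.291e+04∠-90.0° Ω.

Z = 17.2 - j3.291e+04 Ω = 3.291e+04∠-90.0° Ω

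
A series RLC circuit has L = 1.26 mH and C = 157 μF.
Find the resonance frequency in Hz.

Step 1 — Resonance condition Im(Z)=0 gives ω₀ = 1/√(LC).
Step 2 — ω₀ = 1/√(0.00126·0.000157) = 2248 rad/s.
Step 3 — f₀ = ω₀/(2π) = 357.8 Hz.

f₀ = 357.8 Hz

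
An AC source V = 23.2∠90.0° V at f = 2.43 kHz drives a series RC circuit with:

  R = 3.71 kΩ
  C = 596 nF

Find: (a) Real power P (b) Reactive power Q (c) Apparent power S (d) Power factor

Step 1 — Angular frequency: ω = 2π·f = 2π·2430 = 1.527e+04 rad/s.
Step 2 — Component impedances:
  R: Z = R = 3710 Ω
  C: Z = 1/(jωC) = -j/(ω·C) = 0 - j109.9 Ω
Step 3 — Series combination: Z_total = R + C = 3710 - j109.9 Ω = 3712∠-1.7° Ω.
Step 4 — Source phasor: V = 23.2∠90.0° V = 0 + j23.2 V.
Step 5 — Current: I = V / Z = -0.0001851 + j0.006248 A = 0.006251∠91.7° A.
Step 6 — Complex power: S = V·I* = 0.145 - j0.004294 VA.
Step 7 — Real power: P = Re(S) = 0.145 W.
Step 8 — Reactive power: Q = Im(S) = -0.004294 VAR.
Step 9 — Apparent power: |S| = 0.145 VA.
Step 10 — Power factor: PF = P/|S| = 0.9996 (leading).

(a) P = 0.145 W  (b) Q = -0.004294 VAR  (c) S = 0.145 VA  (d) PF = 0.9996 (leading)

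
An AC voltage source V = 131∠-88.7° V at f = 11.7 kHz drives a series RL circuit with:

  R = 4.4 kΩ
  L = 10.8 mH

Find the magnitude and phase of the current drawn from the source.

Step 1 — Angular frequency: ω = 2π·f = 2π·1.17e+04 = 7.351e+04 rad/s.
Step 2 — Component impedances:
  R: Z = R = 4400 Ω
  L: Z = jωL = j·7.351e+04·0.0108 = 0 + j793.9 Ω
Step 3 — Series combination: Z_total = R + L = 4400 + j793.9 Ω = 4471∠10.2° Ω.
Step 4 — Source phasor: V = 131∠-88.7° V = 2.972 - j131 V.
Step 5 — Ohm's law: I = V / Z_total = (2.972 - j131) / (4400 + j793.9) = -0.004547 - j0.02894 A.
Step 6 — Convert to polar: |I| = 0.0293 A, ∠I = -98.9°.

I = 0.0293∠-98.9° A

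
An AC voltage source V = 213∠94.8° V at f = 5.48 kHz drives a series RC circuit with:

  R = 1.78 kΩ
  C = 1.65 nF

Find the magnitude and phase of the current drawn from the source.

Step 1 — Angular frequency: ω = 2π·f = 2π·5480 = 3.443e+04 rad/s.
Step 2 — Component impedances:
  R: Z = R = 1780 Ω
  C: Z = 1/(jωC) = -j/(ω·C) = 0 - j1.76e+04 Ω
Step 3 — Series combination: Z_total = R + C = 1780 - j1.76e+04 Ω = 1.769e+04∠-84.2° Ω.
Step 4 — Source phasor: V = 213∠94.8° V = -17.82 + j212.3 V.
Step 5 — Ohm's law: I = V / Z_total = (-17.82 + j212.3) / (1780 - j1.76e+04) = -0.01204 + j0.0002048 A.
Step 6 — Convert to polar: |I| = 0.01204 A, ∠I = 179.0°.

I = 0.01204∠179.0° A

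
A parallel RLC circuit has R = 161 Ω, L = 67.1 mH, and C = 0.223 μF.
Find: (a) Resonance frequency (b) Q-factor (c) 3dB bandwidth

Step 1 — Resonance: ω₀ = 1/√(LC) = 1/√(0.0671·2.23e-07) = 8175 rad/s.
Step 2 — f₀ = ω₀/(2π) = 1301 Hz.
Step 3 — Parallel Q: Q = R/(ω₀L) = 161/(8175·0.0671) = 0.2935.
Step 4 — Bandwidth: Δω = ω₀/Q = 2.785e+04 rad/s; BW = Δω/(2π) = 4433 Hz.

(a) f₀ = 1301 Hz  (b) Q = 0.2935  (c) BW = 4433 Hz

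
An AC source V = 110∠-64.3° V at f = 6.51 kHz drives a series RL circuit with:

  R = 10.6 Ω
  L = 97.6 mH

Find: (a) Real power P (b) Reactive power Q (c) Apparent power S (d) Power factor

Step 1 — Angular frequency: ω = 2π·f = 2π·6510 = 4.09e+04 rad/s.
Step 2 — Component impedances:
  R: Z = R = 10.6 Ω
  L: Z = jωL = j·4.09e+04·0.0976 = 0 + j3992 Ω
Step 3 — Series combination: Z_total = R + L = 10.6 + j3992 Ω = 3992∠89.8° Ω.
Step 4 — Source phasor: V = 110∠-64.3° V = 47.7 - j99.12 V.
Step 5 — Current: I = V / Z = -0.0248 - j0.01201 A = 0.02755∠-154.1° A.
Step 6 — Complex power: S = V·I* = 0.008048 + j3.031 VA.
Step 7 — Real power: P = Re(S) = 0.008048 W.
Step 8 — Reactive power: Q = Im(S) = 3.031 VAR.
Step 9 — Apparent power: |S| = 3.031 VA.
Step 10 — Power factor: PF = P/|S| = 0.002655 (lagging).

(a) P = 0.008048 W  (b) Q = 3.031 VAR  (c) S = 3.031 VA  (d) PF = 0.002655 (lagging)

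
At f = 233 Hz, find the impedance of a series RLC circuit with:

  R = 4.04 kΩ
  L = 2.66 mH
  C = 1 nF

Step 1 — Angular frequency: ω = 2π·f = 2π·233 = 1464 rad/s.
Step 2 — Component impedances:
  R: Z = R = 4040 Ω
  L: Z = jωL = j·1464·0.00266 = 0 + j3.894 Ω
  C: Z = 1/(jωC) = -j/(ω·C) = 0 - j6.831e+05 Ω
Step 3 — Series combination: Z_total = R + L + C = 4040 - j6.831e+05 Ω = 6.831e+05∠-89.7° Ω.

Z = 4040 - j6.831e+05 Ω = 6.831e+05∠-89.7° Ω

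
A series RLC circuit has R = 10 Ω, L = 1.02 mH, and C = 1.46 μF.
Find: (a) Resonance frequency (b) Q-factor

Step 1 — Resonance condition Im(Z)=0 gives ω₀ = 1/√(LC).
Step 2 — ω₀ = 1/√(0.00102·1.46e-06) = 2.591e+04 rad/s.
Step 3 — f₀ = ω₀/(2π) = 4124 Hz.
Step 4 — Series Q: Q = ω₀L/R = 2.591e+04·0.00102/10 = 2.643.

(a) f₀ = 4124 Hz  (b) Q = 2.643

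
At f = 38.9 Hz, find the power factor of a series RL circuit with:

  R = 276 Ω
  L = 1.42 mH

Step 1 — Angular frequency: ω = 2π·f = 2π·38.9 = 244.4 rad/s.
Step 2 — Component impedances:
  R: Z = R = 276 Ω
  L: Z = jωL = j·244.4·0.00142 = 0 + j0.3471 Ω
Step 3 — Series combination: Z_total = R + L = 276 + j0.3471 Ω = 276∠0.1° Ω.
Step 4 — Power factor: PF = cos(φ) = Re(Z)/|Z| = 276/276 = 1.
Step 5 — Type: Im(Z) = 0.3471 ⇒ lagging (phase φ = 0.1°).

PF = 1 (lagging, φ = 0.1°)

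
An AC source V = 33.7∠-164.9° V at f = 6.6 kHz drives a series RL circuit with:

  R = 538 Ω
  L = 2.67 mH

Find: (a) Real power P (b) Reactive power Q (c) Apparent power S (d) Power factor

Step 1 — Angular frequency: ω = 2π·f = 2π·6600 = 4.147e+04 rad/s.
Step 2 — Component impedances:
  R: Z = R = 538 Ω
  L: Z = jωL = j·4.147e+04·0.00267 = 0 + j110.7 Ω
Step 3 — Series combination: Z_total = R + L = 538 + j110.7 Ω = 549.3∠11.6° Ω.
Step 4 — Source phasor: V = 33.7∠-164.9° V = -32.54 - j8.779 V.
Step 5 — Current: I = V / Z = -0.06124 - j0.003714 A = 0.06135∠-176.5° A.
Step 6 — Complex power: S = V·I* = 2.025 + j0.4168 VA.
Step 7 — Real power: P = Re(S) = 2.025 W.
Step 8 — Reactive power: Q = Im(S) = 0.4168 VAR.
Step 9 — Apparent power: |S| = 2.068 VA.
Step 10 — Power factor: PF = P/|S| = 0.9795 (lagging).

(a) P = 2.025 W  (b) Q = 0.4168 VAR  (c) S = 2.068 VA  (d) PF = 0.9795 (lagging)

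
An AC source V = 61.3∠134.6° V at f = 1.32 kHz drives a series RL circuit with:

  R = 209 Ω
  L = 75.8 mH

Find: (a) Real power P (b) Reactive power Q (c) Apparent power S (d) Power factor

Step 1 — Angular frequency: ω = 2π·f = 2π·1320 = 8294 rad/s.
Step 2 — Component impedances:
  R: Z = R = 209 Ω
  L: Z = jωL = j·8294·0.0758 = 0 + j628.7 Ω
Step 3 — Series combination: Z_total = R + L = 209 + j628.7 Ω = 662.5∠71.6° Ω.
Step 4 — Source phasor: V = 61.3∠134.6° V = -43.04 + j43.65 V.
Step 5 — Current: I = V / Z = 0.04202 + j0.08244 A = 0.09253∠63.0° A.
Step 6 — Complex power: S = V·I* = 1.789 + j5.382 VA.
Step 7 — Real power: P = Re(S) = 1.789 W.
Step 8 — Reactive power: Q = Im(S) = 5.382 VAR.
Step 9 — Apparent power: |S| = 5.672 VA.
Step 10 — Power factor: PF = P/|S| = 0.3155 (lagging).

(a) P = 1.789 W  (b) Q = 5.382 VAR  (c) S = 5.672 VA  (d) PF = 0.3155 (lagging)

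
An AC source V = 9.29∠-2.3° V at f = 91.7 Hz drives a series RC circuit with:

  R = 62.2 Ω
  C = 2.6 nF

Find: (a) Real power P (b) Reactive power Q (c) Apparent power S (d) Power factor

Step 1 — Angular frequency: ω = 2π·f = 2π·91.7 = 576.2 rad/s.
Step 2 — Component impedances:
  R: Z = R = 62.2 Ω
  C: Z = 1/(jωC) = -j/(ω·C) = 0 - j6.675e+05 Ω
Step 3 — Series combination: Z_total = R + C = 62.2 - j6.675e+05 Ω = 6.675e+05∠-90.0° Ω.
Step 4 — Source phasor: V = 9.29∠-2.3° V = 9.283 - j0.3728 V.
Step 5 — Current: I = V / Z = 5.598e-07 + j1.391e-05 A = 1.392e-05∠87.7° A.
Step 6 — Complex power: S = V·I* = 1.205e-08 - j0.0001293 VA.
Step 7 — Real power: P = Re(S) = 1.205e-08 W.
Step 8 — Reactive power: Q = Im(S) = -0.0001293 VAR.
Step 9 — Apparent power: |S| = 0.0001293 VA.
Step 10 — Power factor: PF = P/|S| = 9.318e-05 (leading).

(a) P = 1.205e-08 W  (b) Q = -0.0001293 VAR  (c) S = 0.0001293 VA  (d) PF = 9.318e-05 (leading)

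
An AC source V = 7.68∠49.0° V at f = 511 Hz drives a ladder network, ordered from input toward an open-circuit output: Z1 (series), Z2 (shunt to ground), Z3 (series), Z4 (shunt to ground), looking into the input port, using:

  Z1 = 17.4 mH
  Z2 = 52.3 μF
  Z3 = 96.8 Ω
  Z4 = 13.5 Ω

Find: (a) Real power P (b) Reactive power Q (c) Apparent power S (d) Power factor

Step 1 — Angular frequency: ω = 2π·f = 2π·511 = 3211 rad/s.
Step 2 — Component impedances:
  Z1: Z = jωL = j·3211·0.0174 = 0 + j55.87 Ω
  Z2: Z = 1/(jωC) = -j/(ω·C) = 0 - j5.955 Ω
  Z3: Z = R = 96.8 Ω
  Z4: Z = R = 13.5 Ω
Step 3 — Ladder network (open output): work backward from the far end, alternating series and parallel combinations. Z_in = 0.3206 + j49.93 Ω = 49.93∠89.6° Ω.
Step 4 — Source phasor: V = 7.68∠49.0° V = 5.039 + j5.796 V.
Step 5 — Current: I = V / Z = 0.1167 - j0.1002 A = 0.1538∠-40.6° A.
Step 6 — Complex power: S = V·I* = 0.007585 + j1.181 VA.
Step 7 — Real power: P = Re(S) = 0.007585 W.
Step 8 — Reactive power: Q = Im(S) = 1.181 VAR.
Step 9 — Apparent power: |S| = 1.181 VA.
Step 10 — Power factor: PF = P/|S| = 0.006421 (lagging).

(a) P = 0.007585 W  (b) Q = 1.181 VAR  (c) S = 1.181 VA  (d) PF = 0.006421 (lagging)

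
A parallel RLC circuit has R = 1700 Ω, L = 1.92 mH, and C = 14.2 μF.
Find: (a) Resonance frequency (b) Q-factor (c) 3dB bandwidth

Step 1 — Resonance: ω₀ = 1/√(LC) = 1/√(0.00192·1.42e-05) = 6056 rad/s.
Step 2 — f₀ = ω₀/(2π) = 963.9 Hz.
Step 3 — Parallel Q: Q = R/(ω₀L) = 1700/(6056·0.00192) = 146.2.
Step 4 — Bandwidth: Δω = ω₀/Q = 41.43 rad/s; BW = Δω/(2π) = 6.593 Hz.

(a) f₀ = 963.9 Hz  (b) Q = 146.2  (c) BW = 6.593 Hz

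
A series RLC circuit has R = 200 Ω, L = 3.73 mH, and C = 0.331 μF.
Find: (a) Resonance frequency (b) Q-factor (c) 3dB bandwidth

Step 1 — Resonance: ω₀ = 1/√(LC) = 1/√(0.00373·3.31e-07) = 2.846e+04 rad/s.
Step 2 — f₀ = ω₀/(2π) = 4530 Hz.
Step 3 — Series Q: Q = ω₀L/R = 2.846e+04·0.00373/200 = 0.5308.
Step 4 — Bandwidth: Δω = ω₀/Q = 5.362e+04 rad/s; BW = Δω/(2π) = 8534 Hz.

(a) f₀ = 4530 Hz  (b) Q = 0.5308  (c) BW = 8534 Hz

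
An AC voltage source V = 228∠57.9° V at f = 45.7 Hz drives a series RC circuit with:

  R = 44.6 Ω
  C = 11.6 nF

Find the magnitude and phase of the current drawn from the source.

Step 1 — Angular frequency: ω = 2π·f = 2π·45.7 = 287.1 rad/s.
Step 2 — Component impedances:
  R: Z = R = 44.6 Ω
  C: Z = 1/(jωC) = -j/(ω·C) = 0 - j3.002e+05 Ω
Step 3 — Series combination: Z_total = R + C = 44.6 - j3.002e+05 Ω = 3.002e+05∠-90.0° Ω.
Step 4 — Source phasor: V = 228∠57.9° V = 121.2 + j193.1 V.
Step 5 — Ohm's law: I = V / Z_total = (121.2 + j193.1) / (44.6 - j3.002e+05) = -0.0006433 + j0.0004037 A.
Step 6 — Convert to polar: |I| = 0.0007594 A, ∠I = 147.9°.

I = 0.0007594∠147.9° A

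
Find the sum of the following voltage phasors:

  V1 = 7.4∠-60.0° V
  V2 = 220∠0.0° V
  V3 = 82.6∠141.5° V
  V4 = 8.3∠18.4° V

Step 1 — Convert each phasor to rectangular form:
  V1 = 7.4·(cos(-60.0°) + j·sin(-60.0°)) = 3.7 - j6.409 V
  V2 = 220·(cos(0.0°) + j·sin(0.0°)) = 220 V
  V3 = 82.6·(cos(141.5°) + j·sin(141.5°)) = -64.64 + j51.42 V
  V4 = 8.3·(cos(18.4°) + j·sin(18.4°)) = 7.876 + j2.62 V
Step 2 — Sum components: V_total = 166.9 + j47.63 V.
Step 3 — Convert to polar: |V_total| = 173.6 V, ∠V_total = 15.9°.

V_total = 173.6∠15.9° V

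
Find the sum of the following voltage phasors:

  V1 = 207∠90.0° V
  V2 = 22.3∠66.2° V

Step 1 — Convert each phasor to rectangular form:
  V1 = 207·(cos(90.0°) + j·sin(90.0°)) = 0 + j207 V
  V2 = 22.3·(cos(66.2°) + j·sin(66.2°)) = 8.999 + j20.4 V
Step 2 — Sum components: V_total = 8.999 + j227.4 V.
Step 3 — Convert to polar: |V_total| = 227.6 V, ∠V_total = 87.7°.

V_total = 227.6∠87.7° V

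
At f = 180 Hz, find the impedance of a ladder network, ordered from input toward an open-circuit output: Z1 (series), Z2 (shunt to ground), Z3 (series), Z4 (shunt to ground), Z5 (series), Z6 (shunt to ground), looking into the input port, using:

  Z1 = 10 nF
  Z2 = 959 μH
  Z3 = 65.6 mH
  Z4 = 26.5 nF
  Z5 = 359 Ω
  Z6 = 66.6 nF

Step 1 — Angular frequency: ω = 2π·f = 2π·180 = 1131 rad/s.
Step 2 — Component impedances:
  Z1: Z = 1/(jωC) = -j/(ω·C) = 0 - j8.842e+04 Ω
  Z2: Z = jωL = j·1131·0.000959 = 0 + j1.085 Ω
  Z3: Z = jωL = j·1131·0.0656 = 0 + j74.19 Ω
  Z4: Z = 1/(jωC) = -j/(ω·C) = 0 - j3.337e+04 Ω
  Z5: Z = R = 359 Ω
  Z6: Z = 1/(jωC) = -j/(ω·C) = 0 - j1.328e+04 Ω
Step 3 — Ladder network (open output): work backward from the far end, alternating series and parallel combinations. Z_in = 0 - j8.842e+04 Ω = 8.842e+04∠-90.0° Ω.

Z = 0 - j8.842e+04 Ω = 8.842e+04∠-90.0° Ω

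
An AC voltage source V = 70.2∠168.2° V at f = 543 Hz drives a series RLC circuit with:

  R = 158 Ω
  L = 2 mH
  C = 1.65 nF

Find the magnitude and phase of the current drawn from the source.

Step 1 — Angular frequency: ω = 2π·f = 2π·543 = 3412 rad/s.
Step 2 — Component impedances:
  R: Z = R = 158 Ω
  L: Z = jωL = j·3412·0.002 = 0 + j6.824 Ω
  C: Z = 1/(jωC) = -j/(ω·C) = 0 - j1.776e+05 Ω
Step 3 — Series combination: Z_total = R + L + C = 158 - j1.776e+05 Ω = 1.776e+05∠-89.9° Ω.
Step 4 — Source phasor: V = 70.2∠168.2° V = -68.72 + j14.36 V.
Step 5 — Ohm's law: I = V / Z_total = (-68.72 + j14.36) / (158 - j1.776e+05) = -8.116e-05 - j0.0003868 A.
Step 6 — Convert to polar: |I| = 0.0003952 A, ∠I = -101.9°.

I = 0.0003952∠-101.9° A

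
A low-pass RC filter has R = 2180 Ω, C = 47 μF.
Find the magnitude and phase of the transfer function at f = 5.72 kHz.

Step 1 — Angular frequency: ω = 2π·5720 = 3.594e+04 rad/s.
Step 2 — Transfer function: H(jω) = 1/(1 + jωRC).
Step 3 — Denominator: 1 + jωRC = 1 + j·3.594e+04·2180·4.7e-05 = 1 + j3682.
Step 4 — H = 7.375e-08 - j0.0002716.
Step 5 — Magnitude: |H| = 0.0002716 (-71.3 dB); phase: φ = -90.0°.

|H| = 0.0002716 (-71.3 dB), φ = -90.0°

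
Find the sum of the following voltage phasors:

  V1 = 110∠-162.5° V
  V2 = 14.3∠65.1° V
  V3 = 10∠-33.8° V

Step 1 — Convert each phasor to rectangular form:
  V1 = 110·(cos(-162.5°) + j·sin(-162.5°)) = -104.9 - j33.08 V
  V2 = 14.3·(cos(65.1°) + j·sin(65.1°)) = 6.021 + j12.97 V
  V3 = 10·(cos(-33.8°) + j·sin(-33.8°)) = 8.31 - j5.563 V
Step 2 — Sum components: V_total = -90.58 - j25.67 V.
Step 3 — Convert to polar: |V_total| = 94.15 V, ∠V_total = -164.2°.

V_total = 94.15∠-164.2° V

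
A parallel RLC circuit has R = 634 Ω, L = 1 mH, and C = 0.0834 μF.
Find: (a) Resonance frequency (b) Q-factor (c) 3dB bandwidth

Step 1 — Resonance: ω₀ = 1/√(LC) = 1/√(0.001·8.34e-08) = 1.095e+05 rad/s.
Step 2 — f₀ = ω₀/(2π) = 1.743e+04 Hz.
Step 3 — Parallel Q: Q = R/(ω₀L) = 634/(1.095e+05·0.001) = 5.79.
Step 4 — Bandwidth: Δω = ω₀/Q = 1.891e+04 rad/s; BW = Δω/(2π) = 3010 Hz.

(a) f₀ = 1.743e+04 Hz  (b) Q = 5.79  (c) BW = 3010 Hz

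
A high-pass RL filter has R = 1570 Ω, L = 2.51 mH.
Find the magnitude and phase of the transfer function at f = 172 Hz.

Step 1 — Angular frequency: ω = 2π·172 = 1081 rad/s.
Step 2 — Transfer function: H(jω) = jωL/(R + jωL).
Step 3 — Numerator jωL = j·2.713; denominator R + jωL = 1570 + j2.713.
Step 4 — H = 2.985e-06 + j0.001728.
Step 5 — Magnitude: |H| = 0.001728 (-55.3 dB); phase: φ = 89.9°.

|H| = 0.001728 (-55.3 dB), φ = 89.9°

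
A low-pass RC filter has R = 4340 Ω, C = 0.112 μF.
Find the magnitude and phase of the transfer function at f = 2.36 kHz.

Step 1 — Angular frequency: ω = 2π·2360 = 1.483e+04 rad/s.
Step 2 — Transfer function: H(jω) = 1/(1 + jωRC).
Step 3 — Denominator: 1 + jωRC = 1 + j·1.483e+04·4340·1.12e-07 = 1 + j7.208.
Step 4 — H = 0.01889 - j0.1361.
Step 5 — Magnitude: |H| = 0.1374 (-17.2 dB); phase: φ = -82.1°.

|H| = 0.1374 (-17.2 dB), φ = -82.1°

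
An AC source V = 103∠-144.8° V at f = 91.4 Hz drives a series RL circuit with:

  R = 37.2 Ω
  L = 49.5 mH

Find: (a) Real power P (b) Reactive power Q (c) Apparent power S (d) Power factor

Step 1 — Angular frequency: ω = 2π·f = 2π·91.4 = 574.3 rad/s.
Step 2 — Component impedances:
  R: Z = R = 37.2 Ω
  L: Z = jωL = j·574.3·0.0495 = 0 + j28.43 Ω
Step 3 — Series combination: Z_total = R + L = 37.2 + j28.43 Ω = 46.82∠37.4° Ω.
Step 4 — Source phasor: V = 103∠-144.8° V = -84.17 - j59.37 V.
Step 5 — Current: I = V / Z = -2.198 + j0.08391 A = 2.2∠177.8° A.
Step 6 — Complex power: S = V·I* = 180 + j137.6 VA.
Step 7 — Real power: P = Re(S) = 180 W.
Step 8 — Reactive power: Q = Im(S) = 137.6 VAR.
Step 9 — Apparent power: |S| = 226.6 VA.
Step 10 — Power factor: PF = P/|S| = 0.7946 (lagging).

(a) P = 180 W  (b) Q = 137.6 VAR  (c) S = 226.6 VA  (d) PF = 0.7946 (lagging)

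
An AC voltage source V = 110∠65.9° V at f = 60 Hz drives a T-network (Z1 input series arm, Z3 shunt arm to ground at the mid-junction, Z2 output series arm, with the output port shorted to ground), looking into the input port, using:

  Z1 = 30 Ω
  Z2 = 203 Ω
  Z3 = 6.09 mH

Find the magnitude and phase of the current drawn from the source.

Step 1 — Angular frequency: ω = 2π·f = 2π·60 = 377 rad/s.
Step 2 — Component impedances:
  Z1: Z = R = 30 Ω
  Z2: Z = R = 203 Ω
  Z3: Z = jωL = j·377·0.00609 = 0 + j2.296 Ω
Step 3 — With the output port shorted to ground, the output series arm Z2 runs from the junction to ground; the shunt arm Z3 also runs from the junction to ground. They appear in parallel: Z3 || Z2 = 0.02596 + j2.296 Ω.
Step 4 — Series with input arm Z1: Z_in = Z1 + (Z3 || Z2) = 30.03 + j2.296 Ω = 30.11∠4.4° Ω.
Step 5 — Source phasor: V = 110∠65.9° V = 44.92 + j100.4 V.
Step 6 — Ohm's law: I = V / Z_total = (44.92 + j100.4) / (30.03 + j2.296) = 1.741 + j3.211 A.
Step 7 — Convert to polar: |I| = 3.653 A, ∠I = 61.5°.

I = 3.653∠61.5° A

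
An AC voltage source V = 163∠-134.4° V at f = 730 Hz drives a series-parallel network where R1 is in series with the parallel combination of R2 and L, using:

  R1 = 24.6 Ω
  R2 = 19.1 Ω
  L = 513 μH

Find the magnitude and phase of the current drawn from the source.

Step 1 — Angular frequency: ω = 2π·f = 2π·730 = 4587 rad/s.
Step 2 — Component impedances:
  R1: Z = R = 24.6 Ω
  R2: Z = R = 19.1 Ω
  L: Z = jωL = j·4587·0.000513 = 0 + j2.353 Ω
Step 3 — Parallel branch: R2 || L = 1/(1/R2 + 1/L) = 0.2855 + j2.318 Ω.
Step 4 — Series with R1: Z_total = R1 + (R2 || L) = 24.89 + j2.318 Ω = 24.99∠5.3° Ω.
Step 5 — Source phasor: V = 163∠-134.4° V = -114 - j116.5 V.
Step 6 — Ohm's law: I = V / Z_total = (-114 - j116.5) / (24.89 + j2.318) = -4.975 - j4.216 A.
Step 7 — Convert to polar: |I| = 6.522 A, ∠I = -139.7°.

I = 6.522∠-139.7° A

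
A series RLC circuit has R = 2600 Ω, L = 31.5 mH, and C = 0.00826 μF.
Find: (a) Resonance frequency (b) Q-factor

Step 1 — Resonance condition Im(Z)=0 gives ω₀ = 1/√(LC).
Step 2 — ω₀ = 1/√(0.0315·8.26e-09) = 6.199e+04 rad/s.
Step 3 — f₀ = ω₀/(2π) = 9867 Hz.
Step 4 — Series Q: Q = ω₀L/R = 6.199e+04·0.0315/2600 = 0.7511.

(a) f₀ = 9867 Hz  (b) Q = 0.7511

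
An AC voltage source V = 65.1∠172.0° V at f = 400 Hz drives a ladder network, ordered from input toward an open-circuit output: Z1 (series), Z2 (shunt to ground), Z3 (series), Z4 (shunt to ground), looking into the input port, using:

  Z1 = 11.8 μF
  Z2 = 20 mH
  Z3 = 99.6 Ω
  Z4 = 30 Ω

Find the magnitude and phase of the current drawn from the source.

Step 1 — Angular frequency: ω = 2π·f = 2π·400 = 2513 rad/s.
Step 2 — Component impedances:
  Z1: Z = 1/(jωC) = -j/(ω·C) = 0 - j33.72 Ω
  Z2: Z = jωL = j·2513·0.02 = 0 + j50.27 Ω
  Z3: Z = R = 99.6 Ω
  Z4: Z = R = 30 Ω
Step 3 — Ladder network (open output): work backward from the far end, alternating series and parallel combinations. Z_in = 16.95 + j9.974 Ω = 19.66∠30.5° Ω.
Step 4 — Source phasor: V = 65.1∠172.0° V = -64.47 + j9.06 V.
Step 5 — Ohm's law: I = V / Z_total = (-64.47 + j9.06) / (16.95 + j9.974) = -2.592 + j2.06 A.
Step 6 — Convert to polar: |I| = 3.311 A, ∠I = 141.5°.

I = 3.311∠141.5° A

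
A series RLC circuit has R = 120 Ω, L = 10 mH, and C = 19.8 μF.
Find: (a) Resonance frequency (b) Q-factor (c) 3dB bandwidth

Step 1 — Resonance: ω₀ = 1/√(LC) = 1/√(0.01·1.98e-05) = 2247 rad/s.
Step 2 — f₀ = ω₀/(2π) = 357.7 Hz.
Step 3 — Series Q: Q = ω₀L/R = 2247·0.01/120 = 0.1873.
Step 4 — Bandwidth: Δω = ω₀/Q = 1.2e+04 rad/s; BW = Δω/(2π) = 1910 Hz.

(a) f₀ = 357.7 Hz  (b) Q = 0.1873  (c) BW = 1910 Hz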